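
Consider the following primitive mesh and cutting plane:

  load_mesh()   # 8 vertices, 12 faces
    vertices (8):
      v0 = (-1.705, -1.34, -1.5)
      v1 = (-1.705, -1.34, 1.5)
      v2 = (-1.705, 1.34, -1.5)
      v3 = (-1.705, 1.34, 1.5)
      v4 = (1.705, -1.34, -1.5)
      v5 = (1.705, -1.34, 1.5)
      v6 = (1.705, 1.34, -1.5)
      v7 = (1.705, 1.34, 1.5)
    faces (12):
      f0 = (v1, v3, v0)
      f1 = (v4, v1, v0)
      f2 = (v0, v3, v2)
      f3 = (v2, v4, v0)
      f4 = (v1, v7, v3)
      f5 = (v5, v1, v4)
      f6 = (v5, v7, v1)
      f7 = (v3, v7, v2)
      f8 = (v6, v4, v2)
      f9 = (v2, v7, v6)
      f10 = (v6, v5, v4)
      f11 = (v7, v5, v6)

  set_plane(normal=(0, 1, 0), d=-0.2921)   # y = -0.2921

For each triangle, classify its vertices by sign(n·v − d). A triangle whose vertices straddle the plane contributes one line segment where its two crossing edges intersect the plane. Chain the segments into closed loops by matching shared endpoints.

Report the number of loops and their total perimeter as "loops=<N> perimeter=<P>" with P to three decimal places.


loops=1 perimeter=12.820

Straddling triangles (8 of 12):
  (v1,v3,v0) [-+-] → (-1.705, -0.2921, 1.5)–(-1.705, -0.2921, -0.326978)  len=1.8270
  (v0,v3,v2) [-++] → (-1.705, -0.2921, -0.326978)–(-1.705, -0.2921, -1.5)  len=1.1730
  (v2,v4,v0) [+--] → (0.371665, -0.2921, -1.5)–(-1.705, -0.2921, -1.5)  len=2.0767
  (v1,v7,v3) [-++] → (-0.371665, -0.2921, 1.5)–(-1.705, -0.2921, 1.5)  len=1.3333
  (v5,v7,v1) [-+-] → (1.705, -0.2921, 1.5)–(-0.371665, -0.2921, 1.5)  len=2.0767
  (v6,v4,v2) [+-+] → (1.705, -0.2921, -1.5)–(0.371665, -0.2921, -1.5)  len=1.3333
  (v6,v5,v4) [+--] → (1.705, -0.2921, 0.326978)–(1.705, -0.2921, -1.5)  len=1.8270
  (v7,v5,v6) [+-+] → (1.705, -0.2921, 1.5)–(1.705, -0.2921, 0.326978)  len=1.1730

Chained into 1 loop(s):
  loop 1: 8 segments, perimeter = 12.8200
Total perimeter = 12.820


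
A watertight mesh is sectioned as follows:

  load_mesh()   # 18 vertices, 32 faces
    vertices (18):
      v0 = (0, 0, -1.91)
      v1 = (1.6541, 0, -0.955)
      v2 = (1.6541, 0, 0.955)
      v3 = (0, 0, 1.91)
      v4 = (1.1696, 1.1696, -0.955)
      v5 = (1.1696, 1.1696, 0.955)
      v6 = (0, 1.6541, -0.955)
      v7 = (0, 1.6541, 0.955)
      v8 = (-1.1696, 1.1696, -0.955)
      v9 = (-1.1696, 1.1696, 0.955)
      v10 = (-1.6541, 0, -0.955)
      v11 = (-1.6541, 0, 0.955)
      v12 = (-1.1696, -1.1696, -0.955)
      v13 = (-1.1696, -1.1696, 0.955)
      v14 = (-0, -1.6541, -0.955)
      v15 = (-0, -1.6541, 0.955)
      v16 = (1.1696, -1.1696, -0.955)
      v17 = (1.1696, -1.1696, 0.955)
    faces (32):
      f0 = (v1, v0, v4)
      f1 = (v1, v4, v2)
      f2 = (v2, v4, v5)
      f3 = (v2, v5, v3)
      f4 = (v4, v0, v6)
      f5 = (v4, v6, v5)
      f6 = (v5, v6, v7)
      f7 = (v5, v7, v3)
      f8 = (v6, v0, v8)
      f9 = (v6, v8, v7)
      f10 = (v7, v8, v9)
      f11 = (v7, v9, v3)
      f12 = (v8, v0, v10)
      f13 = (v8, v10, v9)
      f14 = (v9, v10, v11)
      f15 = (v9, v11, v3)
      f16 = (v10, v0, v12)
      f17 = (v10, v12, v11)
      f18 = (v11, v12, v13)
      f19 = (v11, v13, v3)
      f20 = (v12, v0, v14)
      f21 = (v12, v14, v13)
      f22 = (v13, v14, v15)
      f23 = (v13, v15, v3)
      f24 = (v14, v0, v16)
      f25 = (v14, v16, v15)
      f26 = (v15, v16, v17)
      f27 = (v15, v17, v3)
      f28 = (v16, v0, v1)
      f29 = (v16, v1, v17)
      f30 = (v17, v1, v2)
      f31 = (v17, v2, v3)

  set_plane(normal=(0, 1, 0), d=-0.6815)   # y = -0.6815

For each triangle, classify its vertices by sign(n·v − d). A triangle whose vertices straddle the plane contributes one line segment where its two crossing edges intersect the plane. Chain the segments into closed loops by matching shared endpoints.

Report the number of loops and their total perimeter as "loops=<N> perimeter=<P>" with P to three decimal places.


loops=1 perimeter=9.811

Straddling triangles (12 of 32):
  (v10,v0,v12) [++-] → (-0.6815, -0.6815, -1.35354)–(-1.37179, -0.6815, -0.955)  len=0.7971
  (v10,v12,v11) [+-+] → (-1.37179, -0.6815, -0.955)–(-1.37179, -0.6815, -0.157915)  len=0.7971
  (v11,v12,v13) [+--] → (-1.37179, -0.6815, -0.157915)–(-1.37179, -0.6815, 0.955)  len=1.1129
  (v11,v13,v3) [+-+] → (-1.37179, -0.6815, 0.955)–(-0.6815, -0.6815, 1.35354)  len=0.7971
  (v12,v0,v14) [-+-] → (-0.6815, -0.6815, -1.35354)–(0, -0.6815, -1.51653)  len=0.7007
  (v13,v15,v3) [--+] → (0, -0.6815, 1.51653)–(-0.6815, -0.6815, 1.35354)  len=0.7007
  (v14,v0,v16) [-+-] → (0, -0.6815, -1.51653)–(0.6815, -0.6815, -1.35354)  len=0.7007
  (v15,v17,v3) [--+] → (0.6815, -0.6815, 1.35354)–(0, -0.6815, 1.51653)  len=0.7007
  (v16,v0,v1) [-++] → (0.6815, -0.6815, -1.35354)–(1.37179, -0.6815, -0.955)  len=0.7971
  (v16,v1,v17) [-+-] → (1.37179, -0.6815, -0.955)–(1.37179, -0.6815, 0.157915)  len=1.1129
  (v17,v1,v2) [-++] → (1.37179, -0.6815, 0.157915)–(1.37179, -0.6815, 0.955)  len=0.7971
  (v17,v2,v3) [-++] → (1.37179, -0.6815, 0.955)–(0.6815, -0.6815, 1.35354)  len=0.7971

Chained into 1 loop(s):
  loop 1: 12 segments, perimeter = 9.8112
Total perimeter = 9.811


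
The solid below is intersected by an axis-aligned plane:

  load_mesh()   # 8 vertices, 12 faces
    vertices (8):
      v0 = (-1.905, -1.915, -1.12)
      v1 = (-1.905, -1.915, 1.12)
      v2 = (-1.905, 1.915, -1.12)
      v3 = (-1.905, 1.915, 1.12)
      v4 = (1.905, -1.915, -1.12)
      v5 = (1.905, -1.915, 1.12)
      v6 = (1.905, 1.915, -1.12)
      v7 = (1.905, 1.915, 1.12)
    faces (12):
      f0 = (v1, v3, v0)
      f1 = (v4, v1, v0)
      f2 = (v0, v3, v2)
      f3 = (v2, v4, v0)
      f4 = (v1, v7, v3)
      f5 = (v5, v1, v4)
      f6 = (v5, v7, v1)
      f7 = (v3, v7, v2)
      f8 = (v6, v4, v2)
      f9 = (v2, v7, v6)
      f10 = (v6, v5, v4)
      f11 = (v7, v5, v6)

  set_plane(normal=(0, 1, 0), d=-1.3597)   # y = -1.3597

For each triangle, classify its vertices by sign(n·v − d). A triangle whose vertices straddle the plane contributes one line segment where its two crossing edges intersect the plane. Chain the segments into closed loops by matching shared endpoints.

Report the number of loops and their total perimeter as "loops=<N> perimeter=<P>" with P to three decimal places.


loops=1 perimeter=12.100

Straddling triangles (8 of 12):
  (v1,v3,v0) [-+-] → (-1.905, -1.3597, 1.12)–(-1.905, -1.3597, -0.795229)  len=1.9152
  (v0,v3,v2) [-++] → (-1.905, -1.3597, -0.795229)–(-1.905, -1.3597, -1.12)  len=0.3248
  (v2,v4,v0) [+--] → (1.3526, -1.3597, -1.12)–(-1.905, -1.3597, -1.12)  len=3.2576
  (v1,v7,v3) [-++] → (-1.3526, -1.3597, 1.12)–(-1.905, -1.3597, 1.12)  len=0.5524
  (v5,v7,v1) [-+-] → (1.905, -1.3597, 1.12)–(-1.3526, -1.3597, 1.12)  len=3.2576
  (v6,v4,v2) [+-+] → (1.905, -1.3597, -1.12)–(1.3526, -1.3597, -1.12)  len=0.5524
  (v6,v5,v4) [+--] → (1.905, -1.3597, 0.795229)–(1.905, -1.3597, -1.12)  len=1.9152
  (v7,v5,v6) [+-+] → (1.905, -1.3597, 1.12)–(1.905, -1.3597, 0.795229)  len=0.3248

Chained into 1 loop(s):
  loop 1: 8 segments, perimeter = 12.1000
Total perimeter = 12.100


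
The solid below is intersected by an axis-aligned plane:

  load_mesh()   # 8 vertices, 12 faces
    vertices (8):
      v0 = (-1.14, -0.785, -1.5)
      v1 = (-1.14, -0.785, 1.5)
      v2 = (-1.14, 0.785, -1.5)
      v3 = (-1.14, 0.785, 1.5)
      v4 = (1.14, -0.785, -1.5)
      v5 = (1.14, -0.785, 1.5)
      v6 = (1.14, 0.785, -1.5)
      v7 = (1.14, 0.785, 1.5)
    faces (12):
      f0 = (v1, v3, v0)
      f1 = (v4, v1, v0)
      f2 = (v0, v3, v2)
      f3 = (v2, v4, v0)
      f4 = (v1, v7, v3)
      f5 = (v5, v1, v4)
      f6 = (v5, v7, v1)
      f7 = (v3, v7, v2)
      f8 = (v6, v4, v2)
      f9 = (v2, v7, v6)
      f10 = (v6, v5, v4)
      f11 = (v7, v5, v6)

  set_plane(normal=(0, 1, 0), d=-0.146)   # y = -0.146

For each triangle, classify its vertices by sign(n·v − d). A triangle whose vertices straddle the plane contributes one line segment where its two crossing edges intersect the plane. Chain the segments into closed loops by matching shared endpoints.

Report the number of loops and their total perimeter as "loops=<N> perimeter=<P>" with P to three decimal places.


loops=1 perimeter=10.560

Straddling triangles (8 of 12):
  (v1,v3,v0) [-+-] → (-1.14, -0.146, 1.5)–(-1.14, -0.146, -0.278981)  len=1.7790
  (v0,v3,v2) [-++] → (-1.14, -0.146, -0.278981)–(-1.14, -0.146, -1.5)  len=1.2210
  (v2,v4,v0) [+--] → (0.212025, -0.146, -1.5)–(-1.14, -0.146, -1.5)  len=1.3520
  (v1,v7,v3) [-++] → (-0.212025, -0.146, 1.5)–(-1.14, -0.146, 1.5)  len=0.9280
  (v5,v7,v1) [-+-] → (1.14, -0.146, 1.5)–(-0.212025, -0.146, 1.5)  len=1.3520
  (v6,v4,v2) [+-+] → (1.14, -0.146, -1.5)–(0.212025, -0.146, -1.5)  len=0.9280
  (v6,v5,v4) [+--] → (1.14, -0.146, 0.278981)–(1.14, -0.146, -1.5)  len=1.7790
  (v7,v5,v6) [+-+] → (1.14, -0.146, 1.5)–(1.14, -0.146, 0.278981)  len=1.2210

Chained into 1 loop(s):
  loop 1: 8 segments, perimeter = 10.5600
Total perimeter = 10.560


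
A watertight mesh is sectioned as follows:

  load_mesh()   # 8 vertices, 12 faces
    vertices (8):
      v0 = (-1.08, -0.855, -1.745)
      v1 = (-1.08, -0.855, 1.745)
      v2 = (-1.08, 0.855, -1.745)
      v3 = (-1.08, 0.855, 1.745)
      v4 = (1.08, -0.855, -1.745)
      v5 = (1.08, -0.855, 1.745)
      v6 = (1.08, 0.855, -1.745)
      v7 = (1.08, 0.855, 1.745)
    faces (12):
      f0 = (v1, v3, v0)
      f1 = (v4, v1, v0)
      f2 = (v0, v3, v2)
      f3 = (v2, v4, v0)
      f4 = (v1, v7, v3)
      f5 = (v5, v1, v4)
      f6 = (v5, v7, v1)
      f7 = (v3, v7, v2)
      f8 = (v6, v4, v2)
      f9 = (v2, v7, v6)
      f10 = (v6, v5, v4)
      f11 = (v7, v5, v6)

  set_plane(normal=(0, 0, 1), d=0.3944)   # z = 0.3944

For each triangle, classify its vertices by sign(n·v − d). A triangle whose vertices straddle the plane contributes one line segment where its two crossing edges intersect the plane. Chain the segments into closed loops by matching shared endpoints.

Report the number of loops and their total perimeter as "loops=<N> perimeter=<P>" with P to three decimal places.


loops=1 perimeter=7.740

Straddling triangles (8 of 12):
  (v1,v3,v0) [++-] → (-1.08, 0.193245, 0.3944)–(-1.08, -0.855, 0.3944)  len=1.0482
  (v4,v1,v0) [-+-] → (-0.244099, -0.855, 0.3944)–(-1.08, -0.855, 0.3944)  len=0.8359
  (v0,v3,v2) [-+-] → (-1.08, 0.193245, 0.3944)–(-1.08, 0.855, 0.3944)  len=0.6618
  (v5,v1,v4) [++-] → (-0.244099, -0.855, 0.3944)–(1.08, -0.855, 0.3944)  len=1.3241
  (v3,v7,v2) [++-] → (0.244099, 0.855, 0.3944)–(-1.08, 0.855, 0.3944)  len=1.3241
  (v2,v7,v6) [-+-] → (0.244099, 0.855, 0.3944)–(1.08, 0.855, 0.3944)  len=0.8359
  (v6,v5,v4) [-+-] → (1.08, -0.193245, 0.3944)–(1.08, -0.855, 0.3944)  len=0.6618
  (v7,v5,v6) [++-] → (1.08, -0.193245, 0.3944)–(1.08, 0.855, 0.3944)  len=1.0482

Chained into 1 loop(s):
  loop 1: 8 segments, perimeter = 7.7400
Total perimeter = 7.740


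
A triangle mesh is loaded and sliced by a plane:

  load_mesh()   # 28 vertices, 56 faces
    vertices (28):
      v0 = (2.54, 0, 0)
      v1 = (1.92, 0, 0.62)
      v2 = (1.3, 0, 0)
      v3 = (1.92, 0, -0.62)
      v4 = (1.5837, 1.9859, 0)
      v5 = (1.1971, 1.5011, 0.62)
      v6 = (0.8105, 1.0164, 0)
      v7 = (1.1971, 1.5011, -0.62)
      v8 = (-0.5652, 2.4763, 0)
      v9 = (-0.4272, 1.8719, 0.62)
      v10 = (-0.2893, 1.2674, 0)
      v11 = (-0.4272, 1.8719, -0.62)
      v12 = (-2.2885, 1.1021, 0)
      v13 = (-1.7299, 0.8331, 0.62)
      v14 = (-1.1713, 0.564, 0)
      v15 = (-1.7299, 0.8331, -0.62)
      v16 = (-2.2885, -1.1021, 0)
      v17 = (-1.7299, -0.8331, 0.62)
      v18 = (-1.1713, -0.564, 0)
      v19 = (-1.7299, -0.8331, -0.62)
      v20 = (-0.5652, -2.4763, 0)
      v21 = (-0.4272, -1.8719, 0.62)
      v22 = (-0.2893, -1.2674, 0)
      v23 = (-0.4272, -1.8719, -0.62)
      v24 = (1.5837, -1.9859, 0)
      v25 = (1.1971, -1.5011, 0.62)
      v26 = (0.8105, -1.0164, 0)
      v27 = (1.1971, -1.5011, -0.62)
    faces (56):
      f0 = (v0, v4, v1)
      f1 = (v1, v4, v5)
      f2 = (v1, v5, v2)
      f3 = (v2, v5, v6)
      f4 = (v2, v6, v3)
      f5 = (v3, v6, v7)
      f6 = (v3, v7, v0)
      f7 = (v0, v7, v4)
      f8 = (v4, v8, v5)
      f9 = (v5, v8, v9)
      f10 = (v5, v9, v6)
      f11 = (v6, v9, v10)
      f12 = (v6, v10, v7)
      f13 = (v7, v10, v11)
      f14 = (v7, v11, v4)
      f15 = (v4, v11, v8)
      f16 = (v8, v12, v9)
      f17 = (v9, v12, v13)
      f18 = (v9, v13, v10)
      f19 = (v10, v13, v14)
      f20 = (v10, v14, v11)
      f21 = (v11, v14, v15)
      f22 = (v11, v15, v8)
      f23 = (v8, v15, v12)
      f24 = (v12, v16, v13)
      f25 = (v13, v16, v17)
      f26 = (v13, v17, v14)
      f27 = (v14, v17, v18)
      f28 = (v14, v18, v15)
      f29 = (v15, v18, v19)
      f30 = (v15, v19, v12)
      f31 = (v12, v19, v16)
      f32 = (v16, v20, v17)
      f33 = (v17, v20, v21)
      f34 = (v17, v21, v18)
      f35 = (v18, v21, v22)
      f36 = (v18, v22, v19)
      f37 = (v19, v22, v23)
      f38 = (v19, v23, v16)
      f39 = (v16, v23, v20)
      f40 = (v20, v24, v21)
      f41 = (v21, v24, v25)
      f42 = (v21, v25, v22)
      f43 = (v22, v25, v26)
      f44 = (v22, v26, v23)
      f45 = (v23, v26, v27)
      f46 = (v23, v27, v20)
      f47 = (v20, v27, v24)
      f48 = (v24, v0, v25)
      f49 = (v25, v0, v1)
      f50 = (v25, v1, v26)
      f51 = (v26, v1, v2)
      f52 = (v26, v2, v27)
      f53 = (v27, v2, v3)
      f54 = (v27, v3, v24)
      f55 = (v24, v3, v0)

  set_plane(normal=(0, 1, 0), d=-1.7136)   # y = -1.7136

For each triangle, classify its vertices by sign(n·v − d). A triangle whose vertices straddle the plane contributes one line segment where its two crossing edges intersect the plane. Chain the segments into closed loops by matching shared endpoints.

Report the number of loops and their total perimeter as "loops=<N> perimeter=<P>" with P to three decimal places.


Straddling triangles (16 of 56):
  (v16,v20,v17) [+-+] → (-1.52166, -1.7136, 0)–(-1.1058, -1.7136, 0.287776)  len=0.5057
  (v17,v20,v21) [+--] → (-1.1058, -1.7136, 0.287776)–(-0.625715, -1.7136, 0.62)  len=0.5838
  (v17,v21,v18) [+-+] → (-0.625715, -1.7136, 0.62)–(-0.517261, -1.7136, 0.544959)  len=0.1319
  (v18,v21,v22) [+-+] → (-0.517261, -1.7136, 0.544959)–(-0.391088, -1.7136, 0.457641)  len=0.1534
  (v19,v22,v23) [++-] → (-0.391088, -1.7136, -0.457641)–(-0.625715, -1.7136, -0.62)  len=0.2853
  (v19,v23,v16) [+-+] → (-0.625715, -1.7136, -0.62)–(-0.809954, -1.7136, -0.492505)  len=0.2241
  (v16,v23,v20) [+--] → (-0.809954, -1.7136, -0.492505)–(-1.52166, -1.7136, 0)  len=0.8655
  (v21,v24,v25) [--+] → (1.36656, -1.7136, 0.348238)–(0.266238, -1.7136, 0.62)  len=1.1334
  (v21,v25,v22) [-++] → (0.266238, -1.7136, 0.62)–(-0.391088, -1.7136, 0.457641)  len=0.6771
  (v22,v26,v23) [++-] → (-0.198178, -1.7136, -0.505276)–(-0.391088, -1.7136, -0.457641)  len=0.1987
  (v23,v26,v27) [-++] → (-0.198178, -1.7136, -0.505276)–(0.266238, -1.7136, -0.62)  len=0.4784
  (v23,v27,v20) [-+-] → (0.266238, -1.7136, -0.62)–(0.813088, -1.7136, -0.4849)  len=0.5633
  (v20,v27,v24) [-+-] → (0.813088, -1.7136, -0.4849)–(1.36656, -1.7136, -0.348238)  len=0.5701
  (v24,v0,v25) [-++] → (1.71482, -1.7136, 0)–(1.36656, -1.7136, 0.348238)  len=0.4925
  (v27,v3,v24) [++-] → (1.62981, -1.7136, -0.0850123)–(1.36656, -1.7136, -0.348238)  len=0.3723
  (v24,v3,v0) [-++] → (1.62981, -1.7136, -0.0850123)–(1.71482, -1.7136, 0)  len=0.1202

Chained into 1 loop(s):
  loop 1: 16 segments, perimeter = 7.3557
Total perimeter = 7.356

loops=1 perimeter=7.356


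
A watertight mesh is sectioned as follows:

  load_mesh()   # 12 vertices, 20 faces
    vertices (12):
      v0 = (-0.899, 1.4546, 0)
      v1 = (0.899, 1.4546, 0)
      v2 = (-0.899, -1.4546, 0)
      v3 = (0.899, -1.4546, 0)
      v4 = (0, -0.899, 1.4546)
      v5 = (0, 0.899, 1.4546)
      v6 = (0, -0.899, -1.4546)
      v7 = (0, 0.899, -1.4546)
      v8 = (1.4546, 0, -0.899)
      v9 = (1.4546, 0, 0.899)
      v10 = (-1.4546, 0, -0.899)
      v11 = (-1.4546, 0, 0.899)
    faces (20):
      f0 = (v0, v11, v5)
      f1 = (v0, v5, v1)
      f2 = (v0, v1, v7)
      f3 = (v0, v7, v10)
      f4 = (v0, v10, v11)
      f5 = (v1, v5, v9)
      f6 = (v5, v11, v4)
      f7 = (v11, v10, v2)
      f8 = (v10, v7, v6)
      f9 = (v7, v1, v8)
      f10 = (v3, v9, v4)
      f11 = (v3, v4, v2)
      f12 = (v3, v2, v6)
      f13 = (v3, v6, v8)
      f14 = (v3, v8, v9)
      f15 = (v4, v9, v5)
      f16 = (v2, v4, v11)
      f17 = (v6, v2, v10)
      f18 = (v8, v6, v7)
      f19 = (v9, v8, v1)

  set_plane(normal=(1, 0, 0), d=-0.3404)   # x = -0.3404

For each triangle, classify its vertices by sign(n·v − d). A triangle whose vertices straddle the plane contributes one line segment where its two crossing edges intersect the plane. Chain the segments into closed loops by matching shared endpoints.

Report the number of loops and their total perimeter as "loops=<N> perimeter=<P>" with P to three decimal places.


loops=1 perimeter=9.005

Straddling triangles (10 of 20):
  (v0,v11,v5) [--+] → (-0.3404, 0.688619, 1.32458)–(-0.3404, 1.10937, 0.903826)  len=0.5950
  (v0,v5,v1) [-++] → (-0.3404, 1.10937, 0.903826)–(-0.3404, 1.4546, 0)  len=0.9675
  (v0,v1,v7) [-++] → (-0.3404, 1.4546, 0)–(-0.3404, 1.10937, -0.903826)  len=0.9675
  (v0,v7,v10) [-+-] → (-0.3404, 1.10937, -0.903826)–(-0.3404, 0.688619, -1.32458)  len=0.5950
  (v5,v11,v4) [+-+] → (-0.3404, 0.688619, 1.32458)–(-0.3404, -0.688619, 1.32458)  len=1.3772
  (v10,v7,v6) [-++] → (-0.3404, 0.688619, -1.32458)–(-0.3404, -0.688619, -1.32458)  len=1.3772
  (v3,v4,v2) [++-] → (-0.3404, -1.10937, 0.903826)–(-0.3404, -1.4546, 0)  len=0.9675
  (v3,v2,v6) [+-+] → (-0.3404, -1.4546, 0)–(-0.3404, -1.10937, -0.903826)  len=0.9675
  (v2,v4,v11) [-+-] → (-0.3404, -1.10937, 0.903826)–(-0.3404, -0.688619, 1.32458)  len=0.5950
  (v6,v2,v10) [+--] → (-0.3404, -1.10937, -0.903826)–(-0.3404, -0.688619, -1.32458)  len=0.5950

Chained into 1 loop(s):
  loop 1: 10 segments, perimeter = 9.0047
Total perimeter = 9.005


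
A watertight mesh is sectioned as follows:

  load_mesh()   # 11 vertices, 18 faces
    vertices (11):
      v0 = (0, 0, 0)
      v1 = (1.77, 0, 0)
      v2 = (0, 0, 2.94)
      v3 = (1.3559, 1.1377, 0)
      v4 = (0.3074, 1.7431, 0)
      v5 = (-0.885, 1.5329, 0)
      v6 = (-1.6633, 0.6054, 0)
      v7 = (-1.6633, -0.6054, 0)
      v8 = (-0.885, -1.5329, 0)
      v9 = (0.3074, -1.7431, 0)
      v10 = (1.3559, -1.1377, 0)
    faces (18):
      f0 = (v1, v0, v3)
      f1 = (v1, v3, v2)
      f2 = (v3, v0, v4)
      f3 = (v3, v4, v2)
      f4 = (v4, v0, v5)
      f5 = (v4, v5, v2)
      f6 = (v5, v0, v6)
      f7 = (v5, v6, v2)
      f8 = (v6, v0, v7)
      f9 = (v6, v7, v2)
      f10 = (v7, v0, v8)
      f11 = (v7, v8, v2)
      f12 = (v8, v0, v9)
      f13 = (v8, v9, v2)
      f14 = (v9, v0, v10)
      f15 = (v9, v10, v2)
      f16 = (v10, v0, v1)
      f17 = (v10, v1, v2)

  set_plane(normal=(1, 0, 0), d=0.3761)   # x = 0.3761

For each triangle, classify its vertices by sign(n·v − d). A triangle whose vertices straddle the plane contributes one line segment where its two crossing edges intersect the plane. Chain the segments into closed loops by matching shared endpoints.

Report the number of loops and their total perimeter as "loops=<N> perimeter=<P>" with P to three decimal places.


Straddling triangles (8 of 18):
  (v1,v0,v3) [+-+] → (0.3761, 0, 0)–(0.3761, 0.315576, 0)  len=0.3156
  (v1,v3,v2) [++-] → (0.3761, 0.315576, 2.1245)–(0.3761, 0, 2.31529)  len=0.3688
  (v3,v0,v4) [+--] → (0.3761, 0.315576, 0)–(0.3761, 1.70343, 0)  len=1.3879
  (v3,v4,v2) [+--] → (0.3761, 1.70343, 0)–(0.3761, 0.315576, 2.1245)  len=2.5376
  (v9,v0,v10) [--+] → (0.3761, -0.315576, 0)–(0.3761, -1.70343, 0)  len=1.3879
  (v9,v10,v2) [-+-] → (0.3761, -1.70343, 0)–(0.3761, -0.315576, 2.1245)  len=2.5376
  (v10,v0,v1) [+-+] → (0.3761, -0.315576, 0)–(0.3761, 0, 0)  len=0.3156
  (v10,v1,v2) [++-] → (0.3761, 0, 2.31529)–(0.3761, -0.315576, 2.1245)  len=0.3688

Chained into 1 loop(s):
  loop 1: 8 segments, perimeter = 9.2197
Total perimeter = 9.220

loops=1 perimeter=9.220


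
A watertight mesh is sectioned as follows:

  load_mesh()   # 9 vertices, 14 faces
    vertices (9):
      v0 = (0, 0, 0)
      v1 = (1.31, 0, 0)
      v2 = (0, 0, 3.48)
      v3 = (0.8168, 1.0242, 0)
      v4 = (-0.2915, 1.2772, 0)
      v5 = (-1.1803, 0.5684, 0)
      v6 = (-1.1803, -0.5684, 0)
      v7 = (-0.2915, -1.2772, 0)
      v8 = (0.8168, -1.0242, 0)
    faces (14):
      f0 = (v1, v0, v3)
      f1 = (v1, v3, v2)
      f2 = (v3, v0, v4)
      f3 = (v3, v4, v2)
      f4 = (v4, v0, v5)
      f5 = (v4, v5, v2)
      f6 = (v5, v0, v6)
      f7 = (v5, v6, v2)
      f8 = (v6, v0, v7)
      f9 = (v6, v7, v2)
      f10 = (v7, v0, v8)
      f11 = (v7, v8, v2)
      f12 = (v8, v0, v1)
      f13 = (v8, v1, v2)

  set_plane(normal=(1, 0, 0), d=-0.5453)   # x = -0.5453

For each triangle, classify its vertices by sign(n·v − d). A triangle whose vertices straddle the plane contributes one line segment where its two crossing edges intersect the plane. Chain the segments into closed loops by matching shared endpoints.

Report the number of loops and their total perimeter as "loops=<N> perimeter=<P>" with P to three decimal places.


Straddling triangles (6 of 14):
  (v4,v0,v5) [++-] → (-0.5453, 0.262601, 0)–(-0.5453, 1.0748, 0)  len=0.8122
  (v4,v5,v2) [+-+] → (-0.5453, 1.0748, 0)–(-0.5453, 0.262601, 1.87224)  len=2.0408
  (v5,v0,v6) [-+-] → (-0.5453, 0.262601, 0)–(-0.5453, -0.262601, 0)  len=0.5252
  (v5,v6,v2) [--+] → (-0.5453, -0.262601, 1.87224)–(-0.5453, 0.262601, 1.87224)  len=0.5252
  (v6,v0,v7) [-++] → (-0.5453, -0.262601, 0)–(-0.5453, -1.0748, 0)  len=0.8122
  (v6,v7,v2) [-++] → (-0.5453, -1.0748, 0)–(-0.5453, -0.262601, 1.87224)  len=2.0408

Chained into 1 loop(s):
  loop 1: 6 segments, perimeter = 6.7564
Total perimeter = 6.756

loops=1 perimeter=6.756


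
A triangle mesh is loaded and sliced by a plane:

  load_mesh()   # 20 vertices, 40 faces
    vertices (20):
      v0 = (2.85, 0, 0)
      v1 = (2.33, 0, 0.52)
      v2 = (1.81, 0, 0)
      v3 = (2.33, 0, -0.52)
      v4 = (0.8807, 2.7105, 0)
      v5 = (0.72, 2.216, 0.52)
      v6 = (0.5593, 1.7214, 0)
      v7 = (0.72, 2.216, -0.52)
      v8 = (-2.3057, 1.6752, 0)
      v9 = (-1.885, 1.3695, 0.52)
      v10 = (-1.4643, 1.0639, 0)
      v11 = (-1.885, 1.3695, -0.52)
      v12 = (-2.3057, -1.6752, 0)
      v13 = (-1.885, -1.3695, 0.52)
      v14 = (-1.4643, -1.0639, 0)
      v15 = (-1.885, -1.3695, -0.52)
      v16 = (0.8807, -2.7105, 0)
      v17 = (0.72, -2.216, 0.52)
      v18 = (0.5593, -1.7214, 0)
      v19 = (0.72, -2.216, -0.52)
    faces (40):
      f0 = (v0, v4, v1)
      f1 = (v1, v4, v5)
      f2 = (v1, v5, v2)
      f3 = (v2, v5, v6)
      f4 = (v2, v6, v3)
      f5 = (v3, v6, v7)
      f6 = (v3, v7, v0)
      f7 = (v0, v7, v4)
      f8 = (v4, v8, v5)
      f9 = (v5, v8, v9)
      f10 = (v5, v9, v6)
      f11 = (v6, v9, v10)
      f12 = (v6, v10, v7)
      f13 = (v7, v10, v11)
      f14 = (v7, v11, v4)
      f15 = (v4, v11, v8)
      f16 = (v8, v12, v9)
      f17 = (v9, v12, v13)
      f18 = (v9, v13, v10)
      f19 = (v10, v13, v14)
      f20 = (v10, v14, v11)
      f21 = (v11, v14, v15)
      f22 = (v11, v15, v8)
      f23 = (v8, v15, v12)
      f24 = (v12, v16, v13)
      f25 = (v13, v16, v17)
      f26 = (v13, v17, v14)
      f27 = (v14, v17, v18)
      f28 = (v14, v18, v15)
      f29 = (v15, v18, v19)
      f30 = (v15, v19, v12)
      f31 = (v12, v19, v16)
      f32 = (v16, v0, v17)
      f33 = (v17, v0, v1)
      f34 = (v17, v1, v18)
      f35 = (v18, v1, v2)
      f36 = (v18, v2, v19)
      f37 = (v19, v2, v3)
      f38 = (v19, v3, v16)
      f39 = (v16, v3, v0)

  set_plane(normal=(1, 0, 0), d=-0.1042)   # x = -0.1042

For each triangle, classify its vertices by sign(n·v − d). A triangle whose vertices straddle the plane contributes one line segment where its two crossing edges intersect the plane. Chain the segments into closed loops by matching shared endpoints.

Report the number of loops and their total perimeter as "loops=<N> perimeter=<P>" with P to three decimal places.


loops=2 perimeter=5.462

Straddling triangles (16 of 40):
  (v4,v8,v5) [+-+] → (-0.1042, 2.39049, 0)–(-0.1042, 2.06869, 0.378352)  len=0.4967
  (v5,v8,v9) [+--] → (-0.1042, 2.06869, 0.378352)–(-0.1042, 1.94817, 0.52)  len=0.1860
  (v5,v9,v6) [+-+] → (-0.1042, 1.94817, 0.52)–(-0.1042, 1.62588, 0.141153)  len=0.4974
  (v6,v9,v10) [+--] → (-0.1042, 1.62588, 0.141153)–(-0.1042, 1.50582, 0)  len=0.1853
  (v6,v10,v7) [+-+] → (-0.1042, 1.50582, 0)–(-0.1042, 1.78128, -0.323789)  len=0.4251
  (v7,v10,v11) [+--] → (-0.1042, 1.78128, -0.323789)–(-0.1042, 1.94817, -0.52)  len=0.2576
  (v7,v11,v4) [+-+] → (-0.1042, 1.94817, -0.52)–(-0.1042, 2.23295, -0.185178)  len=0.4396
  (v4,v11,v8) [+--] → (-0.1042, 2.23295, -0.185178)–(-0.1042, 2.39049, 0)  len=0.2431
  (v12,v16,v13) [-+-] → (-0.1042, -2.39049, 0)–(-0.1042, -2.23295, 0.185178)  len=0.2431
  (v13,v16,v17) [-++] → (-0.1042, -2.23295, 0.185178)–(-0.1042, -1.94817, 0.52)  len=0.4396
  (v13,v17,v14) [-+-] → (-0.1042, -1.94817, 0.52)–(-0.1042, -1.78128, 0.323789)  len=0.2576
  (v14,v17,v18) [-++] → (-0.1042, -1.78128, 0.323789)–(-0.1042, -1.50582, 0)  len=0.4251
  (v14,v18,v15) [-+-] → (-0.1042, -1.50582, 0)–(-0.1042, -1.62588, -0.141153)  len=0.1853
  (v15,v18,v19) [-++] → (-0.1042, -1.62588, -0.141153)–(-0.1042, -1.94817, -0.52)  len=0.4974
  (v15,v19,v12) [-+-] → (-0.1042, -1.94817, -0.52)–(-0.1042, -2.06869, -0.378352)  len=0.1860
  (v12,v19,v16) [-++] → (-0.1042, -2.06869, -0.378352)–(-0.1042, -2.39049, 0)  len=0.4967

Chained into 2 loop(s):
  loop 1: 8 segments, perimeter = 2.7308
  loop 2: 8 segments, perimeter = 2.7308
Total perimeter = 5.462


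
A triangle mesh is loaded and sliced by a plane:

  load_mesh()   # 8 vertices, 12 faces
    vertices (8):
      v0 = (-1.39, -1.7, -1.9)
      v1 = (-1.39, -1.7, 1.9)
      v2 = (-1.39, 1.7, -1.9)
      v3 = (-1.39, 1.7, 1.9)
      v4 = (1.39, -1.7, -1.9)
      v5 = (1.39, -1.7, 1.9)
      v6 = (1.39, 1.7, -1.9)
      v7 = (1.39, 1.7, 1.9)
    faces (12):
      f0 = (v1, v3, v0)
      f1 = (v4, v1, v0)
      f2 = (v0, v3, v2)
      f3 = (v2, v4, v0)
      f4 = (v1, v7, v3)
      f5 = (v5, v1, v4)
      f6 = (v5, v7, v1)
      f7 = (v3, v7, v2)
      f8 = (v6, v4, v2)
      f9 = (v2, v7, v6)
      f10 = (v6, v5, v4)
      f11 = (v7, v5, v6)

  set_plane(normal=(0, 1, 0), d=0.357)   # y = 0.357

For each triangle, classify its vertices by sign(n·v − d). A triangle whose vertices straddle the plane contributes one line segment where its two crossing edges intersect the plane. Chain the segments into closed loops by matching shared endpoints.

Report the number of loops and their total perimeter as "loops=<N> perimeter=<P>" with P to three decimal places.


loops=1 perimeter=13.160

Straddling triangles (8 of 12):
  (v1,v3,v0) [-+-] → (-1.39, 0.357, 1.9)–(-1.39, 0.357, 0.399)  len=1.5010
  (v0,v3,v2) [-++] → (-1.39, 0.357, 0.399)–(-1.39, 0.357, -1.9)  len=2.2990
  (v2,v4,v0) [+--] → (-0.2919, 0.357, -1.9)–(-1.39, 0.357, -1.9)  len=1.0981
  (v1,v7,v3) [-++] → (0.2919, 0.357, 1.9)–(-1.39, 0.357, 1.9)  len=1.6819
  (v5,v7,v1) [-+-] → (1.39, 0.357, 1.9)–(0.2919, 0.357, 1.9)  len=1.0981
  (v6,v4,v2) [+-+] → (1.39, 0.357, -1.9)–(-0.2919, 0.357, -1.9)  len=1.6819
  (v6,v5,v4) [+--] → (1.39, 0.357, -0.399)–(1.39, 0.357, -1.9)  len=1.5010
  (v7,v5,v6) [+-+] → (1.39, 0.357, 1.9)–(1.39, 0.357, -0.399)  len=2.2990

Chained into 1 loop(s):
  loop 1: 8 segments, perimeter = 13.1600
Total perimeter = 13.160


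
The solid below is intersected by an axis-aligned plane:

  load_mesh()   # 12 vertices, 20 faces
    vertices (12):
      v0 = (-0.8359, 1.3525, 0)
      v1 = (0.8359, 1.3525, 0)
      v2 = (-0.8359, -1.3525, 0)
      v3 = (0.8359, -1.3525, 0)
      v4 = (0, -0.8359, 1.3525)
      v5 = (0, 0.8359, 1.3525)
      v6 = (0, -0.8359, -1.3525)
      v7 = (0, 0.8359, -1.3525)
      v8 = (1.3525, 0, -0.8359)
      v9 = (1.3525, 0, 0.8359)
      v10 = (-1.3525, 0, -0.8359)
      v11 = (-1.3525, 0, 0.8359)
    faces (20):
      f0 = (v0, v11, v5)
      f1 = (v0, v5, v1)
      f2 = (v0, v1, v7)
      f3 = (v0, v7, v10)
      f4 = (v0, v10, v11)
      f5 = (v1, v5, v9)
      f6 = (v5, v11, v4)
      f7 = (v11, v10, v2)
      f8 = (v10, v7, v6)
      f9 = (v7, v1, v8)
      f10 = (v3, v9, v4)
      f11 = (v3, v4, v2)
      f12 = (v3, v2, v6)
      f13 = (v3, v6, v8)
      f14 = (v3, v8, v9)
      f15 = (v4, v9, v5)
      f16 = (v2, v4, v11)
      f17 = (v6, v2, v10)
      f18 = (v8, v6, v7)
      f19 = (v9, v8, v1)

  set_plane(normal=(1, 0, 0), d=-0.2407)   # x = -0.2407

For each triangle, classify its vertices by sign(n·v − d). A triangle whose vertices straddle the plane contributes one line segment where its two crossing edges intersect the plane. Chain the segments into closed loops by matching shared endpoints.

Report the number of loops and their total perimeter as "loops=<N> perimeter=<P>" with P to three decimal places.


loops=1 perimeter=8.555

Straddling triangles (10 of 20):
  (v0,v11,v5) [--+] → (-0.2407, 0.687138, 1.26056)–(-0.2407, 0.984657, 0.963043)  len=0.4208
  (v0,v5,v1) [-++] → (-0.2407, 0.984657, 0.963043)–(-0.2407, 1.3525, 0)  len=1.0309
  (v0,v1,v7) [-++] → (-0.2407, 1.3525, 0)–(-0.2407, 0.984657, -0.963043)  len=1.0309
  (v0,v7,v10) [-+-] → (-0.2407, 0.984657, -0.963043)–(-0.2407, 0.687138, -1.26056)  len=0.4208
  (v5,v11,v4) [+-+] → (-0.2407, 0.687138, 1.26056)–(-0.2407, -0.687138, 1.26056)  len=1.3743
  (v10,v7,v6) [-++] → (-0.2407, 0.687138, -1.26056)–(-0.2407, -0.687138, -1.26056)  len=1.3743
  (v3,v4,v2) [++-] → (-0.2407, -0.984657, 0.963043)–(-0.2407, -1.3525, 0)  len=1.0309
  (v3,v2,v6) [+-+] → (-0.2407, -1.3525, 0)–(-0.2407, -0.984657, -0.963043)  len=1.0309
  (v2,v4,v11) [-+-] → (-0.2407, -0.984657, 0.963043)–(-0.2407, -0.687138, 1.26056)  len=0.4208
  (v6,v2,v10) [+--] → (-0.2407, -0.984657, -0.963043)–(-0.2407, -0.687138, -1.26056)  len=0.4208

Chained into 1 loop(s):
  loop 1: 10 segments, perimeter = 8.5552
Total perimeter = 8.555


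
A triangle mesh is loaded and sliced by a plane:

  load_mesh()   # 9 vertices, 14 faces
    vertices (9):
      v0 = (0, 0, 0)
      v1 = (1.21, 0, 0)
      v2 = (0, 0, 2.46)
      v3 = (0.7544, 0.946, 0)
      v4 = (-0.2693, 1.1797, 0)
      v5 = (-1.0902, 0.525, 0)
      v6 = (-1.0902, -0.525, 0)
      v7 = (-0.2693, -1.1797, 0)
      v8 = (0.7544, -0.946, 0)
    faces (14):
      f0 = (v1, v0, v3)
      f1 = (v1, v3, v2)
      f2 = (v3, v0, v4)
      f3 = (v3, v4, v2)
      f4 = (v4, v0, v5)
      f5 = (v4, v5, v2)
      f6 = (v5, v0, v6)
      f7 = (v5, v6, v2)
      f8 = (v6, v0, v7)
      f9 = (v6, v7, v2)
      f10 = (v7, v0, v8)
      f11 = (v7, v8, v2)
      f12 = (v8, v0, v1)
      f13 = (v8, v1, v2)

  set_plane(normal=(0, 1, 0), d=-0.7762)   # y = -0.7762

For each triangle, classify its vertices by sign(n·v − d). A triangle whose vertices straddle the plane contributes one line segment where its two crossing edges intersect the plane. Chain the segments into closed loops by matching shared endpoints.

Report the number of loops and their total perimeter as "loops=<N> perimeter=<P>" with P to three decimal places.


Straddling triangles (6 of 14):
  (v6,v0,v7) [++-] → (-0.17719, -0.7762, 0)–(-0.775231, -0.7762, 0)  len=0.5980
  (v6,v7,v2) [+-+] → (-0.775231, -0.7762, 0)–(-0.17719, -0.7762, 0.841409)  len=1.0323
  (v7,v0,v8) [-+-] → (-0.17719, -0.7762, 0)–(0.618991, -0.7762, 0)  len=0.7962
  (v7,v8,v2) [--+] → (0.618991, -0.7762, 0.441552)–(-0.17719, -0.7762, 0.841409)  len=0.8909
  (v8,v0,v1) [-++] → (0.618991, -0.7762, 0)–(0.836177, -0.7762, 0)  len=0.2172
  (v8,v1,v2) [-++] → (0.836177, -0.7762, 0)–(0.618991, -0.7762, 0.441552)  len=0.4921

Chained into 1 loop(s):
  loop 1: 6 segments, perimeter = 4.0267
Total perimeter = 4.027

loops=1 perimeter=4.027


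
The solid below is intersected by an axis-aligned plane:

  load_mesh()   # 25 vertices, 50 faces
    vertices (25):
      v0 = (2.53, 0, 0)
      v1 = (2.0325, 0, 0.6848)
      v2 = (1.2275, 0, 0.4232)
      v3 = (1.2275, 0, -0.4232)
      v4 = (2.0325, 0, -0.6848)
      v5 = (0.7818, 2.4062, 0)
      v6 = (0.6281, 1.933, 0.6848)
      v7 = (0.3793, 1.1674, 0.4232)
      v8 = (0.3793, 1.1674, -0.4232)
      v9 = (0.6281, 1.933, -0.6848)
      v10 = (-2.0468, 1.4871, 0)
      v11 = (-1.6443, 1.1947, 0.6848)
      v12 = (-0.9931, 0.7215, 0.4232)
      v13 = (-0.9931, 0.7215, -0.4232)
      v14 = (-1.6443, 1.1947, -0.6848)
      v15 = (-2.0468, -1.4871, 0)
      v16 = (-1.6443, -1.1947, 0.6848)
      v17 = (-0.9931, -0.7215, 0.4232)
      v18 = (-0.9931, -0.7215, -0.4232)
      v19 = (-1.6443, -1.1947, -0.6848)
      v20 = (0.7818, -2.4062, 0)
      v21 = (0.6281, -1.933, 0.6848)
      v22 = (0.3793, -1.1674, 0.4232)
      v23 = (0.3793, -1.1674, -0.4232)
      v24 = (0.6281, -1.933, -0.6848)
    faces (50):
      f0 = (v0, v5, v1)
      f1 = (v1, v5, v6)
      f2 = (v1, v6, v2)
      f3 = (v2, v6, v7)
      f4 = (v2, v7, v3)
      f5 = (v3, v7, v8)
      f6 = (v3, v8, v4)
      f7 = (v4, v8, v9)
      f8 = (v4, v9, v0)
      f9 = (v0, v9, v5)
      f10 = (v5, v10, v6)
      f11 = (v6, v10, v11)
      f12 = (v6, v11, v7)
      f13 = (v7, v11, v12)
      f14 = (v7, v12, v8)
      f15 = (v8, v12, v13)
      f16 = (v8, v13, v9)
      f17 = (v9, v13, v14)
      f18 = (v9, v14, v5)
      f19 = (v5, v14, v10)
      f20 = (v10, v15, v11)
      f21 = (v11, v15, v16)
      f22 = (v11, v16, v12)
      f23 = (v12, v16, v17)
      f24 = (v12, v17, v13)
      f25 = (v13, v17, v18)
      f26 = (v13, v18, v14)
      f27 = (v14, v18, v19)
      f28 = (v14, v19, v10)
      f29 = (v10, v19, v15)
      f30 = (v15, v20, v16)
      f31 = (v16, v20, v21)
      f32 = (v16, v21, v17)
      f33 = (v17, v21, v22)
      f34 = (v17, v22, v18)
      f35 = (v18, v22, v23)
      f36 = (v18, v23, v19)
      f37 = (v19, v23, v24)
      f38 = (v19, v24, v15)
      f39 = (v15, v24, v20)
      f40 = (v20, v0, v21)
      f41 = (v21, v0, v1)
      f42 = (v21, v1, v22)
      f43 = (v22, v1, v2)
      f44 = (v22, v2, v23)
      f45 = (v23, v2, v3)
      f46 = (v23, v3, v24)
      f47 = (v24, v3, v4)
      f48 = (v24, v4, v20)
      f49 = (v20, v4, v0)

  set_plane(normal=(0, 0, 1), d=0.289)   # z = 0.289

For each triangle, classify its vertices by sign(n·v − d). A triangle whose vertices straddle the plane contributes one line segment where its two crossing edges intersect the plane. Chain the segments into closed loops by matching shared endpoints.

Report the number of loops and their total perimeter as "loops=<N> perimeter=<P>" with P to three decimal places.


Straddling triangles (20 of 50):
  (v0,v5,v1) [--+] → (1.30962, 1.39073, 0.289)–(2.32004, 0, 0.289)  len=1.7190
  (v1,v5,v6) [+-+] → (1.30962, 1.39073, 0.289)–(0.716935, 2.2065, 0.289)  len=1.0083
  (v2,v7,v3) [++-] → (0.513785, 0.982304, 0.289)–(1.2275, 0, 0.289)  len=1.2142
  (v3,v7,v8) [-+-] → (0.513785, 0.982304, 0.289)–(0.3793, 1.1674, 0.289)  len=0.2288
  (v5,v10,v6) [--+] → (-0.917936, 1.67528, 0.289)–(0.716935, 2.2065, 0.289)  len=1.7190
  (v6,v10,v11) [+-+] → (-0.917936, 1.67528, 0.289)–(-1.87694, 1.3637, 0.289)  len=1.0083
  (v7,v12,v8) [++-] → (-0.775501, 0.792199, 0.289)–(0.3793, 1.1674, 0.289)  len=1.2142
  (v8,v12,v13) [-+-] → (-0.775501, 0.792199, 0.289)–(-0.9931, 0.7215, 0.289)  len=0.2288
  (v10,v15,v11) [--+] → (-1.87694, -0.355324, 0.289)–(-1.87694, 1.3637, 0.289)  len=1.7190
  (v11,v15,v16) [+-+] → (-1.87694, -0.355324, 0.289)–(-1.87694, -1.3637, 0.289)  len=1.0084
  (v12,v17,v13) [++-] → (-0.9931, -0.492707, 0.289)–(-0.9931, 0.7215, 0.289)  len=1.2142
  (v13,v17,v18) [-+-] → (-0.9931, -0.492707, 0.289)–(-0.9931, -0.7215, 0.289)  len=0.2288
  (v15,v20,v16) [--+] → (-0.242065, -1.89492, 0.289)–(-1.87694, -1.3637, 0.289)  len=1.7190
  (v16,v20,v21) [+-+] → (-0.242065, -1.89492, 0.289)–(0.716935, -2.2065, 0.289)  len=1.0083
  (v17,v22,v18) [++-] → (0.161701, -1.0967, 0.289)–(-0.9931, -0.7215, 0.289)  len=1.2142
  (v18,v22,v23) [-+-] → (0.161701, -1.0967, 0.289)–(0.3793, -1.1674, 0.289)  len=0.2288
  (v20,v0,v21) [--+] → (1.72736, -0.815767, 0.289)–(0.716935, -2.2065, 0.289)  len=1.7190
  (v21,v0,v1) [+-+] → (1.72736, -0.815767, 0.289)–(2.32004, 0, 0.289)  len=1.0083
  (v22,v2,v23) [++-] → (1.09301, -0.185096, 0.289)–(0.3793, -1.1674, 0.289)  len=1.2142
  (v23,v2,v3) [-+-] → (1.09301, -0.185096, 0.289)–(1.2275, 0, 0.289)  len=0.2288

Chained into 2 loop(s):
  loop 1: 10 segments, perimeter = 13.6369
  loop 2: 10 segments, perimeter = 7.2151
Total perimeter = 20.852

loops=2 perimeter=20.852


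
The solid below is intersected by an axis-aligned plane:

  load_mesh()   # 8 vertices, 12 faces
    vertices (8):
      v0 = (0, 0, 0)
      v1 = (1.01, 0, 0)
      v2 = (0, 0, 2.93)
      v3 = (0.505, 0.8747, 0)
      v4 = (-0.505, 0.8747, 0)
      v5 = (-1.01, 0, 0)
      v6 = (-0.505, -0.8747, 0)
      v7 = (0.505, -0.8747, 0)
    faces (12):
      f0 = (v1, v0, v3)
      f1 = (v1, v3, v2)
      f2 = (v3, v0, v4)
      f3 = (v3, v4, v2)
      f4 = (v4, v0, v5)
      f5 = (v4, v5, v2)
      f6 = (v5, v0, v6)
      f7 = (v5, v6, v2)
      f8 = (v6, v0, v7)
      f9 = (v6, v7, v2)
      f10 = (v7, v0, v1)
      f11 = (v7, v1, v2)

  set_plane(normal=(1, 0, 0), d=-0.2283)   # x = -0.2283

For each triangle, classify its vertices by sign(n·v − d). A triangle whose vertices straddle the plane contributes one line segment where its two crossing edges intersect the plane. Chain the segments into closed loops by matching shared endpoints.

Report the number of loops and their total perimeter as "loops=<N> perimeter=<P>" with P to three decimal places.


loops=1 perimeter=6.643

Straddling triangles (8 of 12):
  (v3,v0,v4) [++-] → (-0.2283, 0.395434, 0)–(-0.2283, 0.8747, 0)  len=0.4793
  (v3,v4,v2) [+-+] → (-0.2283, 0.8747, 0)–(-0.2283, 0.395434, 1.60541)  len=1.6754
  (v4,v0,v5) [-+-] → (-0.2283, 0.395434, 0)–(-0.2283, 0, 0)  len=0.3954
  (v4,v5,v2) [--+] → (-0.2283, 0, 2.2677)–(-0.2283, 0.395434, 1.60541)  len=0.7714
  (v5,v0,v6) [-+-] → (-0.2283, 0, 0)–(-0.2283, -0.395434, 0)  len=0.3954
  (v5,v6,v2) [--+] → (-0.2283, -0.395434, 1.60541)–(-0.2283, 0, 2.2677)  len=0.7714
  (v6,v0,v7) [-++] → (-0.2283, -0.395434, 0)–(-0.2283, -0.8747, 0)  len=0.4793
  (v6,v7,v2) [-++] → (-0.2283, -0.8747, 0)–(-0.2283, -0.395434, 1.60541)  len=1.6754

Chained into 1 loop(s):
  loop 1: 8 segments, perimeter = 6.6430
Total perimeter = 6.643


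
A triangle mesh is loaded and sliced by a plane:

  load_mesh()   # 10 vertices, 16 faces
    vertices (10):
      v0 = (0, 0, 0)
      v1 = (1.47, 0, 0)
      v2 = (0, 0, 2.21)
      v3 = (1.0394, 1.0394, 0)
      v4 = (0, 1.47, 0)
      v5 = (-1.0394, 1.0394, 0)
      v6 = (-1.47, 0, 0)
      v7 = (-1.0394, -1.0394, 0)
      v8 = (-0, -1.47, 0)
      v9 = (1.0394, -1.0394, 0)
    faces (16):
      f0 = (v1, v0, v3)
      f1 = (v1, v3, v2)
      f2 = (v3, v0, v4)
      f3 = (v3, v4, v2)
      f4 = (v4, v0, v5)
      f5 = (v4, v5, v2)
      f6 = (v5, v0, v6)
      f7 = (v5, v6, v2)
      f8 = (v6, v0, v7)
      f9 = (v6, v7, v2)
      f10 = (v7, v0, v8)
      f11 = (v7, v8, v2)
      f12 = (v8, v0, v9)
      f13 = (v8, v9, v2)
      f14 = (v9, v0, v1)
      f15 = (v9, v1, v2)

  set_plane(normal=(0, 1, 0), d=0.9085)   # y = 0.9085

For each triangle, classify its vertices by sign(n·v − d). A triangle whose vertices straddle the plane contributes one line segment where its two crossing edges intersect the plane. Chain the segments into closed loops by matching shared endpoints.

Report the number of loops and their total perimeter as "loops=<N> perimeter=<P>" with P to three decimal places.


Straddling triangles (8 of 16):
  (v1,v0,v3) [--+] → (0.9085, 0.9085, 0)–(1.09363, 0.9085, 0)  len=0.1851
  (v1,v3,v2) [-+-] → (1.09363, 0.9085, 0)–(0.9085, 0.9085, 0.278323)  len=0.3343
  (v3,v0,v4) [+-+] → (0.9085, 0.9085, 0)–(0, 0.9085, 0)  len=0.9085
  (v3,v4,v2) [++-] → (0, 0.9085, 0.84416)–(0.9085, 0.9085, 0.278323)  len=1.0703
  (v4,v0,v5) [+-+] → (0, 0.9085, 0)–(-0.9085, 0.9085, 0)  len=0.9085
  (v4,v5,v2) [++-] → (-0.9085, 0.9085, 0.278323)–(0, 0.9085, 0.84416)  len=1.0703
  (v5,v0,v6) [+--] → (-0.9085, 0.9085, 0)–(-1.09363, 0.9085, 0)  len=0.1851
  (v5,v6,v2) [+--] → (-1.09363, 0.9085, 0)–(-0.9085, 0.9085, 0.278323)  len=0.3343

Chained into 1 loop(s):
  loop 1: 8 segments, perimeter = 4.9964
Total perimeter = 4.996

loops=1 perimeter=4.996
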